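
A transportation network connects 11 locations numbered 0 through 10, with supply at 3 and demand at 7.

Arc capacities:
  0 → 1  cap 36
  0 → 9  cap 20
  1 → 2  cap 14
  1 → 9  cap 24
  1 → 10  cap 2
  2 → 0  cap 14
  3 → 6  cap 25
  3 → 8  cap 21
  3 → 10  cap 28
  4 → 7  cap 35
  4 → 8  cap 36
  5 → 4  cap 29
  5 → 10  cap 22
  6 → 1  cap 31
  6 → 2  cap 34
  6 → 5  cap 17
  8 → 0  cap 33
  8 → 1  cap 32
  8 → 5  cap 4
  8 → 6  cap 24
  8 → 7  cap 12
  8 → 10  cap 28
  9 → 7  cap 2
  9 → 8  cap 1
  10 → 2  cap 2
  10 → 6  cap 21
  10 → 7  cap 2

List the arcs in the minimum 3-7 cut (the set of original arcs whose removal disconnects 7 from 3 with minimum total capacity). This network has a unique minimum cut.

Min-cut arcs: {(6,5), (8,5), (8,7), (9,7), (10,7)} (total capacity 37)

augment #1: 3→8→7 push 12
augment #2: 3→10→7 push 2
augment #3: 3→6→1→9→7 push 2
augment #4: 3→6→5→4→7 push 17
augment #5: 3→8→5→4→7 push 4
max flow = 37; residual-reachable set from 3 gives S-side
cut edges (S→T): {(6,5), (8,5), (8,7), (9,7), (10,7)} total cap 37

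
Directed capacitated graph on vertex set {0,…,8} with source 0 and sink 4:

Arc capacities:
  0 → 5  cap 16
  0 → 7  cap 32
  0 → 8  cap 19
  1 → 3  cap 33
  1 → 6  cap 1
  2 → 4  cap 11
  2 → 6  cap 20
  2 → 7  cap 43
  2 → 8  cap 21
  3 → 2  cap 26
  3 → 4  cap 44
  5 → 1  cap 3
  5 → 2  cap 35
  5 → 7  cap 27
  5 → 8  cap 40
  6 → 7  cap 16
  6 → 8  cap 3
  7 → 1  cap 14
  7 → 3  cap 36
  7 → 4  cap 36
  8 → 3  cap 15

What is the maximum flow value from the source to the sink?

augment #1: 0→7→4 bottleneck 32, total now 32
augment #2: 0→5→2→4 bottleneck 11, total now 43
augment #3: 0→5→7→4 bottleneck 4, total now 47
augment #4: 0→8→3→4 bottleneck 15, total now 62
augment #5: 0→5→1→3→4 bottleneck 1, total now 63

Maximum flow value: 63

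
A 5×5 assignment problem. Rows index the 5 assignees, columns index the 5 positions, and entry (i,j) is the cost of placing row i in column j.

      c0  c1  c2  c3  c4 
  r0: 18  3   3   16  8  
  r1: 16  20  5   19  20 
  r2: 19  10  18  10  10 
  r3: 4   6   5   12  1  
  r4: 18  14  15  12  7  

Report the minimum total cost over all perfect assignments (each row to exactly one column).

Minimum assignment cost: 29

optimal assignment: row0→col1 (cost 3), row1→col2 (cost 5), row2→col3 (cost 10), row3→col0 (cost 4), row4→col4 (cost 7)
total = 3 + 5 + 10 + 4 + 7 = 29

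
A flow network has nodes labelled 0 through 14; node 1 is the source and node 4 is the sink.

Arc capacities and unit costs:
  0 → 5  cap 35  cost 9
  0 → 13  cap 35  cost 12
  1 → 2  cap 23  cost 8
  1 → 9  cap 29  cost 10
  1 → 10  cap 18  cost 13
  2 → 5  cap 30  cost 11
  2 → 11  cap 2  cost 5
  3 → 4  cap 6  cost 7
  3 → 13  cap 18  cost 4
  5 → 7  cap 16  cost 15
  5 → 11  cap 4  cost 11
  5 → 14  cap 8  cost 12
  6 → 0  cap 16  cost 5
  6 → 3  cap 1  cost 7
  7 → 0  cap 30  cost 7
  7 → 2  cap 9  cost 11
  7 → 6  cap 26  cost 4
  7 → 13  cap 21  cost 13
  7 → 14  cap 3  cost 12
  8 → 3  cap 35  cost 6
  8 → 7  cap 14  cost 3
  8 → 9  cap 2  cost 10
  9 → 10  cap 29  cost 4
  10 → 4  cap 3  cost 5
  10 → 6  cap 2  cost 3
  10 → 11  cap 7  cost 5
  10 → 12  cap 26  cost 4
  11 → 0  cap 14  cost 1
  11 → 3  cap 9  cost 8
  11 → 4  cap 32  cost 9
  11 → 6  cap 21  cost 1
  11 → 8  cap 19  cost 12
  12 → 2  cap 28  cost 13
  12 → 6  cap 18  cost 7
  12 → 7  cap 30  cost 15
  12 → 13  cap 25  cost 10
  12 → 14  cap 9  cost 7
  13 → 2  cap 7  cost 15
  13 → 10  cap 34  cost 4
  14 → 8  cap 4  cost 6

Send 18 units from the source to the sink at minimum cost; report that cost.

shortest-cost path #1: 1→10→4 push 3 @ unit cost 18 (adds 54)
shortest-cost path #2: 1→2→11→4 push 2 @ unit cost 22 (adds 44)
shortest-cost path #3: 1→10→11→4 push 7 @ unit cost 27 (adds 189)
shortest-cost path #4: 1→10→6→3→4 push 1 @ unit cost 30 (adds 30)
shortest-cost path #5: 1→2→5→11→4 push 4 @ unit cost 39 (adds 156)
shortest-cost path #6: 1→10→12→14→8→3→4 push 1 @ unit cost 43 (adds 43)
total cost = 516

Minimum cost for 18 units: 516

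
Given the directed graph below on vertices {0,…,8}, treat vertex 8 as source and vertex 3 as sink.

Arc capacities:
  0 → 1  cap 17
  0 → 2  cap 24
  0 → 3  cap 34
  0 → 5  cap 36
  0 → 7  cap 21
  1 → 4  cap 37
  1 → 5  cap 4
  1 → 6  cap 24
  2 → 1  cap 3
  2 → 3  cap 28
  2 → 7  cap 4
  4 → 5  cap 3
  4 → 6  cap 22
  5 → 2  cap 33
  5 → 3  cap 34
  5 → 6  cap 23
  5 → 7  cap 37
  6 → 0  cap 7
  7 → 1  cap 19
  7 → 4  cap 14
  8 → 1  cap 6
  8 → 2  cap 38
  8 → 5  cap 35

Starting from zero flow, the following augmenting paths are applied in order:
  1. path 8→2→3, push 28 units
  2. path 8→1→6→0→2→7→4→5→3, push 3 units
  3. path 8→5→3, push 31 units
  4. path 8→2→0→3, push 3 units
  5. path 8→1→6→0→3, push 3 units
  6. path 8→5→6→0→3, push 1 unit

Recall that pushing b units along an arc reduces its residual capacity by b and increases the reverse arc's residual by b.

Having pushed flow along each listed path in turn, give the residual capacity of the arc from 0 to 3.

after path 1 (8→2→3, push 28): res(0,3)=34
after path 2 (8→1→6→0→2→7→4→5→3, push 3): res(0,3)=34
after path 3 (8→5→3, push 31): res(0,3)=34
after path 4 (8→2→0→3, push 3): res(0,3)=31
after path 5 (8→1→6→0→3, push 3): res(0,3)=28
after path 6 (8→5→6→0→3, push 1): res(0,3)=27

Residual capacity of (0,3): 27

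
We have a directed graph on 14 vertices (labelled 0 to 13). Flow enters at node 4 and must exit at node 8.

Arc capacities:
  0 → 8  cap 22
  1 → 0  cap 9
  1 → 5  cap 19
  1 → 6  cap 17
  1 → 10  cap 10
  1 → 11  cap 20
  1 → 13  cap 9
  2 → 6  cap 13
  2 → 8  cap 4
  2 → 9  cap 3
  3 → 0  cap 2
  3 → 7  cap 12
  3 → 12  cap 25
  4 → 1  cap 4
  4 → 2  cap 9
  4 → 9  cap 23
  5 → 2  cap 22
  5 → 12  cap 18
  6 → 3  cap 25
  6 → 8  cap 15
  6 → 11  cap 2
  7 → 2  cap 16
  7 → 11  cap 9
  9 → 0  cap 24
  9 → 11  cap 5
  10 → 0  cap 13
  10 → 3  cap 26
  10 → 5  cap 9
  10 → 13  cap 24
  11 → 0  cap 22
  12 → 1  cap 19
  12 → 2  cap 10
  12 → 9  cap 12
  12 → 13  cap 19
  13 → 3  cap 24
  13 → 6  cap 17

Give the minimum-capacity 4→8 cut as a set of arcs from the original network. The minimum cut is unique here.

Min-cut arcs: {(0,8), (4,1), (4,2)} (total capacity 35)

augment #1: 4→2→8 push 4
augment #2: 4→1→0→8 push 4
augment #3: 4→2→6→8 push 5
augment #4: 4→9→0→8 push 18
augment #5: 4→9→0→1→6→8 push 4
max flow = 35; residual-reachable set from 4 gives S-side
cut edges (S→T): {(0,8), (4,1), (4,2)} total cap 35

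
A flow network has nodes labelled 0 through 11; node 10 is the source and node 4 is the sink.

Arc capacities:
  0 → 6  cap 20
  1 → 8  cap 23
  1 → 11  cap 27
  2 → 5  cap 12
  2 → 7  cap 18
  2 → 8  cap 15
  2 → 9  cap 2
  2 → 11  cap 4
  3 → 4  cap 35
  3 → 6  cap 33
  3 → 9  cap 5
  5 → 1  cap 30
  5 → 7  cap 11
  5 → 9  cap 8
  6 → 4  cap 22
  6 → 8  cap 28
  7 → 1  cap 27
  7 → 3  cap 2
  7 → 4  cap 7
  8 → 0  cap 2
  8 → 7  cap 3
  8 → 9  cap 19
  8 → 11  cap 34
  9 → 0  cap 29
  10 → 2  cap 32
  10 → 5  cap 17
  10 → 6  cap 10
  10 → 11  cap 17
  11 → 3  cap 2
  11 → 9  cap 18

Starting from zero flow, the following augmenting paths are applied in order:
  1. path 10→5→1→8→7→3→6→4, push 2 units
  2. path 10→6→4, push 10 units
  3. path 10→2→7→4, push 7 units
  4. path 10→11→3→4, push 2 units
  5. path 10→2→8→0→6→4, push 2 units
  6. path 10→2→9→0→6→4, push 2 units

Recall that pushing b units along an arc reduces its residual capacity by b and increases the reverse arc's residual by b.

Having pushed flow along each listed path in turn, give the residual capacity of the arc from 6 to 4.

after path 1 (10→5→1→8→7→3→6→4, push 2): res(6,4)=20
after path 2 (10→6→4, push 10): res(6,4)=10
after path 3 (10→2→7→4, push 7): res(6,4)=10
after path 4 (10→11→3→4, push 2): res(6,4)=10
after path 5 (10→2→8→0→6→4, push 2): res(6,4)=8
after path 6 (10→2→9→0→6→4, push 2): res(6,4)=6

Residual capacity of (6,4): 6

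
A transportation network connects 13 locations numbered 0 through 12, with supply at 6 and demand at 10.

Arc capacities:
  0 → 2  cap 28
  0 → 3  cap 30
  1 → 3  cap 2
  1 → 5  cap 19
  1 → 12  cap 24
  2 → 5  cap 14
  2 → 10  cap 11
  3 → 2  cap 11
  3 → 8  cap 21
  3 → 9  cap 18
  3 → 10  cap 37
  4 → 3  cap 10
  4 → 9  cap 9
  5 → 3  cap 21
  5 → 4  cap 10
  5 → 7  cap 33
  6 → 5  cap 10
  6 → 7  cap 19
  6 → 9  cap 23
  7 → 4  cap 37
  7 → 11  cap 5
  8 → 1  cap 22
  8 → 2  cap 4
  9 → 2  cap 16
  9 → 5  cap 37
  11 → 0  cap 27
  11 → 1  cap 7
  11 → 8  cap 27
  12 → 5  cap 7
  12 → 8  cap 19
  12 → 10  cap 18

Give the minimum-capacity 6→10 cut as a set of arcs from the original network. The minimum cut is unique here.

augment #1: 6→5→3→10 push 10
augment #2: 6→9→2→10 push 11
augment #3: 6→7→4→3→10 push 10
augment #4: 6→9→5→3→10 push 11
augment #5: 6→7→11→0→3→10 push 5
max flow = 47; residual-reachable set from 6 gives S-side
cut edges (S→T): {(2,10), (4,3), (5,3), (7,11)} total cap 47

Min-cut arcs: {(2,10), (4,3), (5,3), (7,11)} (total capacity 47)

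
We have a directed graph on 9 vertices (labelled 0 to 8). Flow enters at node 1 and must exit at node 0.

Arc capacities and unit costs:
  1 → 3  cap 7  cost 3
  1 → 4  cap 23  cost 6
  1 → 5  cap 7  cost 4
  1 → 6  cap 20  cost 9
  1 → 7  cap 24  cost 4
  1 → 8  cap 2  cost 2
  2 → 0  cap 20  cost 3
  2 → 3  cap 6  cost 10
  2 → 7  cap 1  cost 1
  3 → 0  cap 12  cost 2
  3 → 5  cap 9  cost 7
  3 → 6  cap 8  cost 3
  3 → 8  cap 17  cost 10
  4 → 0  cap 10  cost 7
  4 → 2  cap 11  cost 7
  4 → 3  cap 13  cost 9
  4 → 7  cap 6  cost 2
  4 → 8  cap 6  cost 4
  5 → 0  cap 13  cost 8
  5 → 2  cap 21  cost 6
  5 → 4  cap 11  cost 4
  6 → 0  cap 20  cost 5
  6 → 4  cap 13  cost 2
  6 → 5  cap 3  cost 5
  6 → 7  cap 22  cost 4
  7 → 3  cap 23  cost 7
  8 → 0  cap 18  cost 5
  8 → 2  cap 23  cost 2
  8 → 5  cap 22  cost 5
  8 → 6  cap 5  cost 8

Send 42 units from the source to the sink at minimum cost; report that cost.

shortest-cost path #1: 1→3→0 push 7 @ unit cost 5 (adds 35)
shortest-cost path #2: 1→8→0 push 2 @ unit cost 7 (adds 14)
shortest-cost path #3: 1→5→0 push 7 @ unit cost 12 (adds 84)
shortest-cost path #4: 1→4→0 push 10 @ unit cost 13 (adds 130)
shortest-cost path #5: 1→7→3→0 push 5 @ unit cost 13 (adds 65)
shortest-cost path #6: 1→6→0 push 11 @ unit cost 14 (adds 154)
total cost = 482

Minimum cost for 42 units: 482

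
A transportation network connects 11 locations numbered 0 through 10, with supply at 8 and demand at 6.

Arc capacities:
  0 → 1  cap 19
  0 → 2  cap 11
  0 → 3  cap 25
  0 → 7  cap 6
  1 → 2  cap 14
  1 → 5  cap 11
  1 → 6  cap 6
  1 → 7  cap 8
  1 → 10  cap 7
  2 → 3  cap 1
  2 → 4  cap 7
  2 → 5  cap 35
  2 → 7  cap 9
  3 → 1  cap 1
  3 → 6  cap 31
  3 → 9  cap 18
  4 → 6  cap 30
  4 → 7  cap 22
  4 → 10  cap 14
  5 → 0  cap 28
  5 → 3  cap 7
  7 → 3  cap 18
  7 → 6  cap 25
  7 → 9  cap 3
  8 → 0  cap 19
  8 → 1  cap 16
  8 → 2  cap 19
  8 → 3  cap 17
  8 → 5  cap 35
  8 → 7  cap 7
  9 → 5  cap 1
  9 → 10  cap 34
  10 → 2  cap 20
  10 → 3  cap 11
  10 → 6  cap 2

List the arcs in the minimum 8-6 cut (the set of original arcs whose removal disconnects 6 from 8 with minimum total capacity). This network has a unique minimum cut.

augment #1: 8→1→6 push 6
augment #2: 8→3→6 push 17
augment #3: 8→7→6 push 7
augment #4: 8→0→3→6 push 14
augment #5: 8→0→7→6 push 5
augment #6: 8→1→7→6 push 8
augment #7: 8→1→10→6 push 2
augment #8: 8→2→4→6 push 7
augment #9: 8→2→7→6 push 5
max flow = 71; residual-reachable set from 8 gives S-side
cut edges (S→T): {(1,6), (2,4), (3,6), (7,6), (10,6)} total cap 71

Min-cut arcs: {(1,6), (2,4), (3,6), (7,6), (10,6)} (total capacity 71)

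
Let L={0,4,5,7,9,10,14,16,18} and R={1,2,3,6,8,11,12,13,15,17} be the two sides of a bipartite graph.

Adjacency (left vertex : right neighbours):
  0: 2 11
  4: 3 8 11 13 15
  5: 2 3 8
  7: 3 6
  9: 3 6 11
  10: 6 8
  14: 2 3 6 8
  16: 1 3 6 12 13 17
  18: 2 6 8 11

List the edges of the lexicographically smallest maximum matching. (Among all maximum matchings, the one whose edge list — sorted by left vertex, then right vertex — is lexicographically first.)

Lex-smallest maximum matching: {(0,2), (4,13), (5,3), (7,6), (9,11), (10,8), (16,1)}

|M| = 7 (so the lex-smallest maximum matching has 7 edges)
process left vertices in ascending order; for each, take the smallest-labelled available neighbour that still permits 7 edges overall, or leave it unmatched if none does
lex-smallest matching: {0-2, 4-13, 5-3, 7-6, 9-11, 10-8, 16-1}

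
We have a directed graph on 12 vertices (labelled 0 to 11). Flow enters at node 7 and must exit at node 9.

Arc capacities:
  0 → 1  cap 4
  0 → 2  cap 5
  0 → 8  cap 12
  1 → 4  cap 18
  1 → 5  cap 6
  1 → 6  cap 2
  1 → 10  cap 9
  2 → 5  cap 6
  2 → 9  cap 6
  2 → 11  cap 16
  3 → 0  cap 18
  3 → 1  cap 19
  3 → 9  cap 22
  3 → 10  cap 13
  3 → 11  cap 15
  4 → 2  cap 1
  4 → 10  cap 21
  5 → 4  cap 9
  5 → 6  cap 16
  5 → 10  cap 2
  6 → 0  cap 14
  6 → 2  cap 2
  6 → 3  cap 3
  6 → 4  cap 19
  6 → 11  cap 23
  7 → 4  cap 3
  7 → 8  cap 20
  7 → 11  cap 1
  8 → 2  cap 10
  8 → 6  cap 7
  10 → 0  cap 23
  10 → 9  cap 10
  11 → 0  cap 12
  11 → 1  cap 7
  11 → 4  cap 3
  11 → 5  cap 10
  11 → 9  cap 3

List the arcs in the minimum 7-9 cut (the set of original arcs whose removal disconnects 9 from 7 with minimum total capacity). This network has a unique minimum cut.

augment #1: 7→11→9 push 1
augment #2: 7→4→2→9 push 1
augment #3: 7→4→10→9 push 2
augment #4: 7→8→2→9 push 5
augment #5: 7→8→2→11→9 push 2
augment #6: 7→8→6→3→9 push 3
augment #7: 7→8→2→4→10→9 push 1
augment #8: 7→8→2→5→10→9 push 2
augment #9: 7→8→6→4→10→9 push 4
max flow = 21; residual-reachable set from 7 gives S-side
cut edges (S→T): {(7,4), (7,11), (8,2), (8,6)} total cap 21

Min-cut arcs: {(7,4), (7,11), (8,2), (8,6)} (total capacity 21)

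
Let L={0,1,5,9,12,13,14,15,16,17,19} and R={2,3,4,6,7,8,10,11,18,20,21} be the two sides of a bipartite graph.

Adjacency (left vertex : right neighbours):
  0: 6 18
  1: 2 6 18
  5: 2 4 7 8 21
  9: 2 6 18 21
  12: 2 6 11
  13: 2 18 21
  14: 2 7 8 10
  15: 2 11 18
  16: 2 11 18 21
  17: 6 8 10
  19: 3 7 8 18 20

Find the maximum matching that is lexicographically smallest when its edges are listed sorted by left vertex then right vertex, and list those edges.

Lex-smallest maximum matching: {(0,6), (1,2), (5,4), (9,18), (12,11), (13,21), (14,7), (17,8), (19,3)}

|M| = 9 (so the lex-smallest maximum matching has 9 edges)
process left vertices in ascending order; for each, take the smallest-labelled available neighbour that still permits 9 edges overall, or leave it unmatched if none does
lex-smallest matching: {0-6, 1-2, 5-4, 9-18, 12-11, 13-21, 14-7, 17-8, 19-3}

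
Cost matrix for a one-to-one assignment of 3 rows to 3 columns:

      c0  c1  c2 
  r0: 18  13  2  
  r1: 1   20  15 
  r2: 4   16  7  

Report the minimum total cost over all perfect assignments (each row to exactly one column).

optimal assignment: row0→col2 (cost 2), row1→col0 (cost 1), row2→col1 (cost 16)
total = 2 + 1 + 16 = 19

Minimum assignment cost: 19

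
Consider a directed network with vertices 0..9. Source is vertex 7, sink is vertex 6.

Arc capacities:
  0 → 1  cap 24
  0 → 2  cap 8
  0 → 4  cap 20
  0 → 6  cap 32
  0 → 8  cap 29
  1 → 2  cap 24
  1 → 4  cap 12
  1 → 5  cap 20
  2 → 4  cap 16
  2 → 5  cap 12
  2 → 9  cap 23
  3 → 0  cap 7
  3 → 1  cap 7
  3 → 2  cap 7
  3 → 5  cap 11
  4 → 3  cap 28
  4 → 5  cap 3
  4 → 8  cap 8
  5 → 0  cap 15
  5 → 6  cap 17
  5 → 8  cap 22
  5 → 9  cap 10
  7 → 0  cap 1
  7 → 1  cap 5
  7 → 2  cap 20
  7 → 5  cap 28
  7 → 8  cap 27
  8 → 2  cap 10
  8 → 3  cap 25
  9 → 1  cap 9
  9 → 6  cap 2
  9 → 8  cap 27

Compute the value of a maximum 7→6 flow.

Maximum flow value: 42

augment #1: 7→0→6 bottleneck 1, total now 1
augment #2: 7→5→6 bottleneck 17, total now 18
augment #3: 7→2→9→6 bottleneck 2, total now 20
augment #4: 7→5→0→6 bottleneck 11, total now 31
augment #5: 7→1→5→0→6 bottleneck 4, total now 35
augment #6: 7→8→3→0→6 bottleneck 7, total now 42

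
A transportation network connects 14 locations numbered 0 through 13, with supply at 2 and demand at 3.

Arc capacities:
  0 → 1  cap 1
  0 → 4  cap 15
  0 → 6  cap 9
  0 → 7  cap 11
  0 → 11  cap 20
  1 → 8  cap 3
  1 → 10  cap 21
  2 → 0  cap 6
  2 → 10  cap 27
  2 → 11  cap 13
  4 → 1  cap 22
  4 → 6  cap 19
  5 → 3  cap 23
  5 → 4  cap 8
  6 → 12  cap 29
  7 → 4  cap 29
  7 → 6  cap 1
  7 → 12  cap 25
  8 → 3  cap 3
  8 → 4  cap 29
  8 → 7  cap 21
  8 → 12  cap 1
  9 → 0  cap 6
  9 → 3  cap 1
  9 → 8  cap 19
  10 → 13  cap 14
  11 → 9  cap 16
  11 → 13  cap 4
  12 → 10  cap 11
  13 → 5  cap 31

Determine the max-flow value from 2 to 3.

Maximum flow value: 22

augment #1: 2→11→9→3 bottleneck 1, total now 1
augment #2: 2→0→1→8→3 bottleneck 1, total now 2
augment #3: 2→10→13→5→3 bottleneck 14, total now 16
augment #4: 2→11→9→8→3 bottleneck 2, total now 18
augment #5: 2→11→13→5→3 bottleneck 4, total now 22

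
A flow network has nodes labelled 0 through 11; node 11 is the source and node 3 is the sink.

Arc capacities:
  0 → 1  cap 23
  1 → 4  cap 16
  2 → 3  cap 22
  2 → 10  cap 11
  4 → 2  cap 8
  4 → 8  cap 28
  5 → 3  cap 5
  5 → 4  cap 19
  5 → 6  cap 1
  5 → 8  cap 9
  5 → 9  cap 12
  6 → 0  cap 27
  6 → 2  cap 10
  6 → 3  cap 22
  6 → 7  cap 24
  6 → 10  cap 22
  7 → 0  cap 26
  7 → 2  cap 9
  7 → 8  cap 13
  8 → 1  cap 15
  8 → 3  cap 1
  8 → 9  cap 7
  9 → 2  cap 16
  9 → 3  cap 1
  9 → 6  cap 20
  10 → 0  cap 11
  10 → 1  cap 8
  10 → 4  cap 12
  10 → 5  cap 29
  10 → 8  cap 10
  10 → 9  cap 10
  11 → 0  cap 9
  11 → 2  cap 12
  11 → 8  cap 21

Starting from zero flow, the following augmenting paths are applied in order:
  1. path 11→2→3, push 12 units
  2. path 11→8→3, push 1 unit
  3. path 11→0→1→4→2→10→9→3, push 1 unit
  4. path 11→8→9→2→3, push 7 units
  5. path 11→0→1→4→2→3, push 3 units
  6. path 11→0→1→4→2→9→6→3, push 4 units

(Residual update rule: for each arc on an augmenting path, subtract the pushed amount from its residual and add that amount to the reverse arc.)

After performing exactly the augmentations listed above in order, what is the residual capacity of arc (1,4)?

after path 1 (11→2→3, push 12): res(1,4)=16
after path 2 (11→8→3, push 1): res(1,4)=16
after path 3 (11→0→1→4→2→10→9→3, push 1): res(1,4)=15
after path 4 (11→8→9→2→3, push 7): res(1,4)=15
after path 5 (11→0→1→4→2→3, push 3): res(1,4)=12
after path 6 (11→0→1→4→2→9→6→3, push 4): res(1,4)=8

Residual capacity of (1,4): 8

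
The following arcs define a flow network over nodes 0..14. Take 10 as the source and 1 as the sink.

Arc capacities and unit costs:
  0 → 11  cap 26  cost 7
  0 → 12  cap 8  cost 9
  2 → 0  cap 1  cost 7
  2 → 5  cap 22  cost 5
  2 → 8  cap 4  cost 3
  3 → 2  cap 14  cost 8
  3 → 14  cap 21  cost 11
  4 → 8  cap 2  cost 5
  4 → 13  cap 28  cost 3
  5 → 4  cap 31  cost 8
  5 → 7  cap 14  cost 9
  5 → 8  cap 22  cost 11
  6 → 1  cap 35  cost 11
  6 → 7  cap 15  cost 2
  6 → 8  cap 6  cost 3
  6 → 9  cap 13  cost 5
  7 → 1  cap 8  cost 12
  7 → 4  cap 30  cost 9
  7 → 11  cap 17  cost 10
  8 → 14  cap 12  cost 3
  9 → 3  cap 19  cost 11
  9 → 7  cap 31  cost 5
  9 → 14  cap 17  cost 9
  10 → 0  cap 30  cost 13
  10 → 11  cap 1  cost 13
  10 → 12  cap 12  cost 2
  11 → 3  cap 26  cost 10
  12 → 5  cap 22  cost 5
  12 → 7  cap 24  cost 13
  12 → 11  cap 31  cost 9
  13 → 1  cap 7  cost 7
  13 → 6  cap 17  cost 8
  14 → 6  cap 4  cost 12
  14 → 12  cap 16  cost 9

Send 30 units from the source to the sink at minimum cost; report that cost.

Minimum cost for 30 units: 1423

shortest-cost path #1: 10→12→5→4→13→1 push 7 @ unit cost 25 (adds 175)
shortest-cost path #2: 10→12→7→1 push 5 @ unit cost 27 (adds 135)
shortest-cost path #3: 10→0→12→7→1 push 3 @ unit cost 47 (adds 141)
shortest-cost path #4: 10→11→3→14→6→1 push 1 @ unit cost 57 (adds 57)
shortest-cost path #5: 10→0→12→5→4→13→6→1 push 5 @ unit cost 57 (adds 285)
shortest-cost path #6: 10→0→11→3→14→6→1 push 3 @ unit cost 64 (adds 192)
shortest-cost path #7: 10→0→11→3→2→5→4→13→6→1 push 6 @ unit cost 73 (adds 438)
total cost = 1423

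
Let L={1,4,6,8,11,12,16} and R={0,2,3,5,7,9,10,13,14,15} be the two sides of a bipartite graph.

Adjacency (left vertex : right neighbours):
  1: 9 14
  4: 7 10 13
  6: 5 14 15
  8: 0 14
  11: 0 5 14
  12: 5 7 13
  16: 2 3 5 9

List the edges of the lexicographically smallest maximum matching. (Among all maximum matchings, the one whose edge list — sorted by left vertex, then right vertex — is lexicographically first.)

Lex-smallest maximum matching: {(1,9), (4,7), (6,5), (8,0), (11,14), (12,13), (16,2)}

|M| = 7 (so the lex-smallest maximum matching has 7 edges)
process left vertices in ascending order; for each, take the smallest-labelled available neighbour that still permits 7 edges overall, or leave it unmatched if none does
lex-smallest matching: {1-9, 4-7, 6-5, 8-0, 11-14, 12-13, 16-2}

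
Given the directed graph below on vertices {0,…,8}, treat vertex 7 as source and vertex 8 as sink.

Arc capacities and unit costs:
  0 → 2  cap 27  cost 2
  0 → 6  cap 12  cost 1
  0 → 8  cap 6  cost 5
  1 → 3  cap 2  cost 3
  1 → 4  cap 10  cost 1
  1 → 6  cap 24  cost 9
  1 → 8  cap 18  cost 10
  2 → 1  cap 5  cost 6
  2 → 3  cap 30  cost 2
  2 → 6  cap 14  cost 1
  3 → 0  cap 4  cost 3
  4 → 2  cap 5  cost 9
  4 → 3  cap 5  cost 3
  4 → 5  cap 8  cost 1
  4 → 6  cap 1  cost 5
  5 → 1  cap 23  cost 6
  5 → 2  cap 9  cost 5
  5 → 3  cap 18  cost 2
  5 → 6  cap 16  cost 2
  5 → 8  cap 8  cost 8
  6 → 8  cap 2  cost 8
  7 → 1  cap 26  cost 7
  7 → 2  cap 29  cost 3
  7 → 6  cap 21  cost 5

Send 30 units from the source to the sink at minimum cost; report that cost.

Minimum cost for 30 units: 484

shortest-cost path #1: 7→2→6→8 push 2 @ unit cost 12 (adds 24)
shortest-cost path #2: 7→2→3→0→8 push 4 @ unit cost 13 (adds 52)
shortest-cost path #3: 7→1→8 push 18 @ unit cost 17 (adds 306)
shortest-cost path #4: 7→1→4→5→8 push 6 @ unit cost 17 (adds 102)
total cost = 484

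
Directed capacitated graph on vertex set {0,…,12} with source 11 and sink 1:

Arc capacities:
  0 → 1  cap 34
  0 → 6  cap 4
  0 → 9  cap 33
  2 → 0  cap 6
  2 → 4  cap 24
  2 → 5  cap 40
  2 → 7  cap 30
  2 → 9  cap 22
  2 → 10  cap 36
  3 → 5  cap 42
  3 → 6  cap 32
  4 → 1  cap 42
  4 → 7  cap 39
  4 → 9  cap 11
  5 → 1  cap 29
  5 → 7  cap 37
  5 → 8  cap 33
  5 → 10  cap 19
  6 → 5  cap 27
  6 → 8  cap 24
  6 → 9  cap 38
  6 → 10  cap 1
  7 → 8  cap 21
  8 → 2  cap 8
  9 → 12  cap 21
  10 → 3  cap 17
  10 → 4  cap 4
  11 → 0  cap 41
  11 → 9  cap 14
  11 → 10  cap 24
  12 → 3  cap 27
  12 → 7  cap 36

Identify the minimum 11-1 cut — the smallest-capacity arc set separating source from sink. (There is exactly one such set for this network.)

augment #1: 11→0→1 push 34
augment #2: 11→10→4→1 push 4
augment #3: 11→0→6→5→1 push 4
augment #4: 11→10→3→5→1 push 17
augment #5: 11→9→12→3→5→1 push 8
augment #6: 11→9→12→7→8→2→4→1 push 6
augment #7: 11→0→9→12→7→8→2→4→1 push 2
max flow = 75; residual-reachable set from 11 gives S-side
cut edges (S→T): {(0,1), (5,1), (8,2), (10,4)} total cap 75

Min-cut arcs: {(0,1), (5,1), (8,2), (10,4)} (total capacity 75)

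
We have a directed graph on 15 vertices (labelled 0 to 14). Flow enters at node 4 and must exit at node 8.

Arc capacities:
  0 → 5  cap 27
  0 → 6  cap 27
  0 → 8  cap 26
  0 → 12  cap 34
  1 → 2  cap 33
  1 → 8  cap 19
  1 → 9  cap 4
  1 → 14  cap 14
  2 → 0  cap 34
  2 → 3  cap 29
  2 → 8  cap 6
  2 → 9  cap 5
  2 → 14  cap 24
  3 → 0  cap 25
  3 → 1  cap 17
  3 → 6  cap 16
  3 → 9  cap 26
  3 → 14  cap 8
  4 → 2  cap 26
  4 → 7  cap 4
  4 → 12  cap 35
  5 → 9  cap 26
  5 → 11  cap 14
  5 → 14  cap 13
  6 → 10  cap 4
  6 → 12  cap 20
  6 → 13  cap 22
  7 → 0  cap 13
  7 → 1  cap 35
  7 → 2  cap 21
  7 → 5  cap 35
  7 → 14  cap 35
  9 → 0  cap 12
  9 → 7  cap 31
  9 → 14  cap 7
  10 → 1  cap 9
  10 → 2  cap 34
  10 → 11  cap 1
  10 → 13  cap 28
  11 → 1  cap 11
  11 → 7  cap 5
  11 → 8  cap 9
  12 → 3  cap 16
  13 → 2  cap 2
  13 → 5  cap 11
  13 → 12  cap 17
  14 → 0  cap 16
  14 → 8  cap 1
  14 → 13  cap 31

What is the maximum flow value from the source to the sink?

Maximum flow value: 46

augment #1: 4→2→8 bottleneck 6, total now 6
augment #2: 4→2→0→8 bottleneck 20, total now 26
augment #3: 4→7→0→8 bottleneck 4, total now 30
augment #4: 4→12→3→0→8 bottleneck 2, total now 32
augment #5: 4→12→3→1→8 bottleneck 14, total now 46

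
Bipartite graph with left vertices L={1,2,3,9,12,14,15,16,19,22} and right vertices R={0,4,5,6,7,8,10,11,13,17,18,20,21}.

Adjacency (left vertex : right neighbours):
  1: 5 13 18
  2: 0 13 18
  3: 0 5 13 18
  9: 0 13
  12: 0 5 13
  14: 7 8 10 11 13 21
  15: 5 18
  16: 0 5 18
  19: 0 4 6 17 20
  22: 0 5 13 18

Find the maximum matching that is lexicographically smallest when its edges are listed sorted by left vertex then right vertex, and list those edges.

Lex-smallest maximum matching: {(1,5), (2,0), (3,13), (14,7), (15,18), (19,4)}

|M| = 6 (so the lex-smallest maximum matching has 6 edges)
process left vertices in ascending order; for each, take the smallest-labelled available neighbour that still permits 6 edges overall, or leave it unmatched if none does
lex-smallest matching: {1-5, 2-0, 3-13, 14-7, 15-18, 19-4}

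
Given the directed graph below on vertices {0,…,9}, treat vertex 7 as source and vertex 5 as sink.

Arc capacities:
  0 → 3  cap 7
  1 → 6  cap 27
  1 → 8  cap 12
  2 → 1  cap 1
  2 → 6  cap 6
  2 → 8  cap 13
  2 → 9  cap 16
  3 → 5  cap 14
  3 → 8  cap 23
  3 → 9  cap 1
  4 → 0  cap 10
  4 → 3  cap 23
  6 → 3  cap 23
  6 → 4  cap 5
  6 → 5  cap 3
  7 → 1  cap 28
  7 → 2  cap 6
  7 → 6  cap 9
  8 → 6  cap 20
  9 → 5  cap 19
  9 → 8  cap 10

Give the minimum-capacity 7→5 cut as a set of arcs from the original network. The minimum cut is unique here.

Min-cut arcs: {(3,5), (3,9), (6,5), (7,2)} (total capacity 24)

augment #1: 7→6→5 push 3
augment #2: 7→2→9→5 push 6
augment #3: 7→6→3→5 push 6
augment #4: 7→1→6→3→5 push 8
augment #5: 7→1→6→3→9→5 push 1
max flow = 24; residual-reachable set from 7 gives S-side
cut edges (S→T): {(3,5), (3,9), (6,5), (7,2)} total cap 24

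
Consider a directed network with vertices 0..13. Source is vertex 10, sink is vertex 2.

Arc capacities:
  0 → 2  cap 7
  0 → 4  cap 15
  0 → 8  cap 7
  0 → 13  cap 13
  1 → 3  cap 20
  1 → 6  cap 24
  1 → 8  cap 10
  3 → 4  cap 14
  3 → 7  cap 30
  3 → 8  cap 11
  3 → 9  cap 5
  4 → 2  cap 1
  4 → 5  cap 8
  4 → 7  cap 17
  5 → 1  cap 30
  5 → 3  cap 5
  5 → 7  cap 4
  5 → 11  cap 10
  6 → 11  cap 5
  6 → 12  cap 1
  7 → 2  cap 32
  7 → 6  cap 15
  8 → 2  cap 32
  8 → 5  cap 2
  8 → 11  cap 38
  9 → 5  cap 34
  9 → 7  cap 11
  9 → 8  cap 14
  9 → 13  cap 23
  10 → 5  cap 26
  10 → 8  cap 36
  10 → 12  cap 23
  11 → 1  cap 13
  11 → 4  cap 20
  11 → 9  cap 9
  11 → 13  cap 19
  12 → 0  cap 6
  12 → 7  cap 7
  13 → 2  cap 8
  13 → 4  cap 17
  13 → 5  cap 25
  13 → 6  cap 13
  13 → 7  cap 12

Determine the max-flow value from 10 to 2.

augment #1: 10→8→2 bottleneck 32, total now 32
augment #2: 10→5→7→2 bottleneck 4, total now 36
augment #3: 10→12→0→2 bottleneck 6, total now 42
augment #4: 10→12→7→2 bottleneck 7, total now 49
augment #5: 10→5→3→4→2 bottleneck 1, total now 50
augment #6: 10→5→3→7→2 bottleneck 4, total now 54
augment #7: 10→5→11→13→2 bottleneck 8, total now 62
augment #8: 10→5→1→3→7→2 bottleneck 9, total now 71
augment #9: 10→8→11→4→7→2 bottleneck 4, total now 75

Maximum flow value: 75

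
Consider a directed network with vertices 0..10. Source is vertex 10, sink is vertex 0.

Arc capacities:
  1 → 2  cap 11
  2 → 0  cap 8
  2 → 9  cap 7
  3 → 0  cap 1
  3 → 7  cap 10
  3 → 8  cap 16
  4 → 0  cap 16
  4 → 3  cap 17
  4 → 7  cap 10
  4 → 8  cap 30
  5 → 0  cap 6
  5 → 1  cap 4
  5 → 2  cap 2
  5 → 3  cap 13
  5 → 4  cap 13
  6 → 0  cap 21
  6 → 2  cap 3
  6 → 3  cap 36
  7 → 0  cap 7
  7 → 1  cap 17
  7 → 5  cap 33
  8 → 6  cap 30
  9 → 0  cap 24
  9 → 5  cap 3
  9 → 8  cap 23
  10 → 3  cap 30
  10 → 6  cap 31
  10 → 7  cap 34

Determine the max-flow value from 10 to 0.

augment #1: 10→3→0 bottleneck 1, total now 1
augment #2: 10→6→0 bottleneck 21, total now 22
augment #3: 10→7→0 bottleneck 7, total now 29
augment #4: 10→6→2→0 bottleneck 3, total now 32
augment #5: 10→7→5→0 bottleneck 6, total now 38
augment #6: 10→7→1→2→0 bottleneck 5, total now 43
augment #7: 10→7→5→4→0 bottleneck 13, total now 56
augment #8: 10→7→1→2→9→0 bottleneck 3, total now 59
augment #9: 10→3→7→1→2→9→0 bottleneck 3, total now 62
augment #10: 10→3→7→5→2→9→0 bottleneck 1, total now 63

Maximum flow value: 63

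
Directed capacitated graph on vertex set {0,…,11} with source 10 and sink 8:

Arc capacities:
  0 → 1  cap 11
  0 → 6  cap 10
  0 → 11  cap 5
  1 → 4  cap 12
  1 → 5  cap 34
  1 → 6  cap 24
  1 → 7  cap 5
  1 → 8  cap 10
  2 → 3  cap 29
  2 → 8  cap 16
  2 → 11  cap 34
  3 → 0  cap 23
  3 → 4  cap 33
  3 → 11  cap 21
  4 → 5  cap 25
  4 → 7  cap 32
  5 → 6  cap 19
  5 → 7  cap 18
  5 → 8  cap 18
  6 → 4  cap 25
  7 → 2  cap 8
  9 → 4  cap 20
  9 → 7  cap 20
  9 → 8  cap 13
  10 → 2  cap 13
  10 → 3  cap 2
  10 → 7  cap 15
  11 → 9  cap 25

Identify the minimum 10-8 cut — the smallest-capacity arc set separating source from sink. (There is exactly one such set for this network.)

augment #1: 10→2→8 push 13
augment #2: 10→7→2→8 push 3
augment #3: 10→3→0→1→8 push 2
augment #4: 10→7→2→11→9→8 push 5
max flow = 23; residual-reachable set from 10 gives S-side
cut edges (S→T): {(7,2), (10,2), (10,3)} total cap 23

Min-cut arcs: {(7,2), (10,2), (10,3)} (total capacity 23)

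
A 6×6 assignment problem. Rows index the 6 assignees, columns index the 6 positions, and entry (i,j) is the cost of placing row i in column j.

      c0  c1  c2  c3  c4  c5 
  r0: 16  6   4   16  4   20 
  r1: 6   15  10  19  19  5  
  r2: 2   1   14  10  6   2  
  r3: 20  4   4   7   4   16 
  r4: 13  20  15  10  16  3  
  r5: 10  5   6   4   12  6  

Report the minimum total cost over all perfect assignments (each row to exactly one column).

Minimum assignment cost: 22

one of 2 optimal assignments: row0→col2 (cost 4), row1→col0 (cost 6), row2→col1 (cost 1), row3→col4 (cost 4), row4→col5 (cost 3), row5→col3 (cost 4)
total = 4 + 6 + 1 + 4 + 3 + 4 = 22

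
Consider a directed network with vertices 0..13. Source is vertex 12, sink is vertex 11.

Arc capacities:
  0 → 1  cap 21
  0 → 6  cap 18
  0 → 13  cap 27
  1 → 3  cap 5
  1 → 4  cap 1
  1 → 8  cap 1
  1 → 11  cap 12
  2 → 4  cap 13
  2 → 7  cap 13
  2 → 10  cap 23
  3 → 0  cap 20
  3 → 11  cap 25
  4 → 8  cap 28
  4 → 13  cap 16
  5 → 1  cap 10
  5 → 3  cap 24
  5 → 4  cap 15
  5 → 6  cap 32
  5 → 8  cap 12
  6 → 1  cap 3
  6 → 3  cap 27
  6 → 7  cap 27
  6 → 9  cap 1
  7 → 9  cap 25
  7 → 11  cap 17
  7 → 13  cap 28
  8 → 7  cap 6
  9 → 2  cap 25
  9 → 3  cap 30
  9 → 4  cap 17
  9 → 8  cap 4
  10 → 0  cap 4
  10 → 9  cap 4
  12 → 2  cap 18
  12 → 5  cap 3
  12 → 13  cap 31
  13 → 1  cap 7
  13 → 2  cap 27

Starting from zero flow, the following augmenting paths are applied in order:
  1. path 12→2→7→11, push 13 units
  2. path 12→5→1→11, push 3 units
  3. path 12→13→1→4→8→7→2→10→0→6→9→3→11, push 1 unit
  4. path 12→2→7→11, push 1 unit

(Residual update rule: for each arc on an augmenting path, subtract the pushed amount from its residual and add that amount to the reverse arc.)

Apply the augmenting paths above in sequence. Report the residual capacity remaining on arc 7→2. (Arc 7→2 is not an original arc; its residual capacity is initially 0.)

after path 1 (12→2→7→11, push 13): res(7,2)=13
after path 2 (12→5→1→11, push 3): res(7,2)=13
after path 3 (12→13→1→4→8→7→2→10→0→6→9→3→11, push 1): res(7,2)=12
after path 4 (12→2→7→11, push 1): res(7,2)=13

Residual capacity of (7,2): 13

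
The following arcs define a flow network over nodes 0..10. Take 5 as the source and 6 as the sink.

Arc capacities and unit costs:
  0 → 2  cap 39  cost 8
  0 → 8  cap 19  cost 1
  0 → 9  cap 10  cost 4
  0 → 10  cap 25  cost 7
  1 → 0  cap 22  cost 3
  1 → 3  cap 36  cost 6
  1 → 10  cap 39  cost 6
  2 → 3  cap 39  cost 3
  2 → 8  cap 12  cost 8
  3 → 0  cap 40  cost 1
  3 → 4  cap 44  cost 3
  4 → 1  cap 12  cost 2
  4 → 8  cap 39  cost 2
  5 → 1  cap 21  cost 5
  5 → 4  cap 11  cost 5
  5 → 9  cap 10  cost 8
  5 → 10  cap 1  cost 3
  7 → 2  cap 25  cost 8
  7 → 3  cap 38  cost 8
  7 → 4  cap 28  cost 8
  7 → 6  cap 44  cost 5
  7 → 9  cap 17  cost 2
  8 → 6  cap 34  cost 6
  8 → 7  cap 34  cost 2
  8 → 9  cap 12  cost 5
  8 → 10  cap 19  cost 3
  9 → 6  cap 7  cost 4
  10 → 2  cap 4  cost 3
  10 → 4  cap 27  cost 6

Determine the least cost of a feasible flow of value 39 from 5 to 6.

shortest-cost path #1: 5→9→6 push 7 @ unit cost 12 (adds 84)
shortest-cost path #2: 5→4→8→6 push 11 @ unit cost 13 (adds 143)
shortest-cost path #3: 5→1→0→8→6 push 19 @ unit cost 15 (adds 285)
shortest-cost path #4: 5→10→4→8→6 push 1 @ unit cost 17 (adds 17)
shortest-cost path #5: 5→1→3→4→8→6 push 1 @ unit cost 22 (adds 22)
total cost = 551

Minimum cost for 39 units: 551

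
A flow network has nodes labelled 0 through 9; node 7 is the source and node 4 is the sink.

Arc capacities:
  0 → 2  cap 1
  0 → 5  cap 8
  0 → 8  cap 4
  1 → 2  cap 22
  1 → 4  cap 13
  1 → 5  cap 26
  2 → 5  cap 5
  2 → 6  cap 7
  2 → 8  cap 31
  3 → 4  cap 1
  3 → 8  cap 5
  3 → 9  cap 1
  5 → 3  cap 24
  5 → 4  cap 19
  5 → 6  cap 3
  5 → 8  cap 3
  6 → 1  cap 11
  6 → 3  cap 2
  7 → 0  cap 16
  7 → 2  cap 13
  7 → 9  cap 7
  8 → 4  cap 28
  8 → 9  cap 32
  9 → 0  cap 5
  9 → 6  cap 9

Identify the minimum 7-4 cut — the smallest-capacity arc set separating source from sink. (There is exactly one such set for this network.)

augment #1: 7→0→5→4 push 8
augment #2: 7→0→8→4 push 4
augment #3: 7→2→5→4 push 5
augment #4: 7→2→8→4 push 8
augment #5: 7→0→2→8→4 push 1
augment #6: 7→9→6→1→4 push 7
max flow = 33; residual-reachable set from 7 gives S-side
cut edges (S→T): {(0,2), (0,5), (0,8), (7,2), (7,9)} total cap 33

Min-cut arcs: {(0,2), (0,5), (0,8), (7,2), (7,9)} (total capacity 33)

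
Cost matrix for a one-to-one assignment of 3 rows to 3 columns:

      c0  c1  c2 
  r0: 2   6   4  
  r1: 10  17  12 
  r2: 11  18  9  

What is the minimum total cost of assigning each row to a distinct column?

optimal assignment: row0→col1 (cost 6), row1→col0 (cost 10), row2→col2 (cost 9)
total = 6 + 10 + 9 = 25

Minimum assignment cost: 25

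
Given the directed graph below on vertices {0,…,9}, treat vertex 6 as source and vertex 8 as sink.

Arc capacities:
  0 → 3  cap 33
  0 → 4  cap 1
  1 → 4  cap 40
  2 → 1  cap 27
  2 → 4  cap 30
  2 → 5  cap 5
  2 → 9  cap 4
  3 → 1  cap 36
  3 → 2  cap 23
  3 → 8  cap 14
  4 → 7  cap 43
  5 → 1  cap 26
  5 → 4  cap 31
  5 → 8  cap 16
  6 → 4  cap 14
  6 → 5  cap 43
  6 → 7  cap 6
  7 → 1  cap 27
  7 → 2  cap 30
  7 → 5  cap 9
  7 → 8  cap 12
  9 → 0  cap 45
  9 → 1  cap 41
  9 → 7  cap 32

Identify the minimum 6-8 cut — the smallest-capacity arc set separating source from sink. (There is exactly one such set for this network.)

augment #1: 6→5→8 push 16
augment #2: 6→7→8 push 6
augment #3: 6→4→7→8 push 6
augment #4: 6→4→7→2→9→0→3→8 push 4
max flow = 32; residual-reachable set from 6 gives S-side
cut edges (S→T): {(2,9), (5,8), (7,8)} total cap 32

Min-cut arcs: {(2,9), (5,8), (7,8)} (total capacity 32)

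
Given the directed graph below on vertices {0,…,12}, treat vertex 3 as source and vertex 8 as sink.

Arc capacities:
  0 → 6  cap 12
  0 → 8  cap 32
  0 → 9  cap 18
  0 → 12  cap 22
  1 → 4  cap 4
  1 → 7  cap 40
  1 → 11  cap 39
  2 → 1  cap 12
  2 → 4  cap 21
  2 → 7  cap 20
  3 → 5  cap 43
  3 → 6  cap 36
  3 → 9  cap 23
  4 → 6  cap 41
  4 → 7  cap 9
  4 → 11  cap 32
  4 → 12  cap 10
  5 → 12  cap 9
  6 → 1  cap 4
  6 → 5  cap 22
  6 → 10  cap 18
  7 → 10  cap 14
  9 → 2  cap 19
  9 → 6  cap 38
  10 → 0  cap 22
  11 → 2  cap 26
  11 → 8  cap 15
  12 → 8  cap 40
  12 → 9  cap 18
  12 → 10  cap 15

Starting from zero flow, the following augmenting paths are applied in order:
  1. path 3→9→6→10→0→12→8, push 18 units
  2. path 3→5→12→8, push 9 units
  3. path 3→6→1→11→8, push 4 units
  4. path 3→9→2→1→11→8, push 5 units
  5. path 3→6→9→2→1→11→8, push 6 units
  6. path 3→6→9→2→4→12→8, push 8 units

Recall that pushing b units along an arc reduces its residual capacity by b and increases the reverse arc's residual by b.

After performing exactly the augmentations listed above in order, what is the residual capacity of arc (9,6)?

after path 1 (3→9→6→10→0→12→8, push 18): res(9,6)=20
after path 2 (3→5→12→8, push 9): res(9,6)=20
after path 3 (3→6→1→11→8, push 4): res(9,6)=20
after path 4 (3→9→2→1→11→8, push 5): res(9,6)=20
after path 5 (3→6→9→2→1→11→8, push 6): res(9,6)=26
after path 6 (3→6→9→2→4→12→8, push 8): res(9,6)=34

Residual capacity of (9,6): 34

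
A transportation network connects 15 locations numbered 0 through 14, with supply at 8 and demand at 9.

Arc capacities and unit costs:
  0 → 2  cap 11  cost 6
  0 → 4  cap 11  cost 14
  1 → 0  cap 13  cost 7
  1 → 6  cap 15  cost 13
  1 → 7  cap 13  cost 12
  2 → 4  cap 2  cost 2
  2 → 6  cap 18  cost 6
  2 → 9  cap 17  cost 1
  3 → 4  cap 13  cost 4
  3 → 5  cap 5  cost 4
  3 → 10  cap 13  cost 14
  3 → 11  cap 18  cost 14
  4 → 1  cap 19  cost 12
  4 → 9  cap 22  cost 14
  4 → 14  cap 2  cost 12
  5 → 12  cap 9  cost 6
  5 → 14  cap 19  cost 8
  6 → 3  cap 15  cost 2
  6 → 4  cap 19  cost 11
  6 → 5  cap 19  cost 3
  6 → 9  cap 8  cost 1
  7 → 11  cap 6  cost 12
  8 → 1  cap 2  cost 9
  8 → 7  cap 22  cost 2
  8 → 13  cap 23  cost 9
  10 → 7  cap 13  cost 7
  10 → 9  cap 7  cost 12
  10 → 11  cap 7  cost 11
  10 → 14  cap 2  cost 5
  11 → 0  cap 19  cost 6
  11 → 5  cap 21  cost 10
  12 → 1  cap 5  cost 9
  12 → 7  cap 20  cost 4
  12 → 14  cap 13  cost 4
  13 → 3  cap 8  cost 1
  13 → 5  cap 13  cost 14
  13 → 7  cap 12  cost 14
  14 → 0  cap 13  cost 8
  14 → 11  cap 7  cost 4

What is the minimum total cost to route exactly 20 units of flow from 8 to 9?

Minimum cost for 20 units: 616

shortest-cost path #1: 8→1→6→9 push 2 @ unit cost 23 (adds 46)
shortest-cost path #2: 8→7→11→0→2→9 push 6 @ unit cost 27 (adds 162)
shortest-cost path #3: 8→13→3→4→9 push 8 @ unit cost 28 (adds 224)
shortest-cost path #4: 8→13→5→14→0→2→9 push 4 @ unit cost 46 (adds 184)
total cost = 616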